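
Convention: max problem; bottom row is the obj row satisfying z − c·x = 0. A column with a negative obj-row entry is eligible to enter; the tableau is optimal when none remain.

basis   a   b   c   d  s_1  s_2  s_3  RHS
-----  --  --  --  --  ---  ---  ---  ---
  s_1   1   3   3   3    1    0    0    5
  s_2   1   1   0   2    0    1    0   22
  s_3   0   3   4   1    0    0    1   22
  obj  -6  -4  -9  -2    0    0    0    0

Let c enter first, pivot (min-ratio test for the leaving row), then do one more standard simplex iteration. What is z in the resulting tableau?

30

Ratio test on column c — row 1: 5/3 = 5/3; row 2: entry 0 ≤ 0; row 3: 22/4 = 11/2. Minimum is 5/3 at row 1 (s_1 leaves); pivot element 3.
Pivot on row 1; the obj-row RHS becomes 0 − (-9)·(5/3) = 15.
Next entering variable (most negative obj-row entry -3): a.
Ratio test on column a — row 1: (5/3)/(1/3) = 5; row 2: 22/1 = 22; row 3: entry -4/3 ≤ 0. Minimum is 5 at row 1 (c leaves); pivot element 1/3.
After the second pivot the obj-row RHS is 15 − (-3)·5 = 30.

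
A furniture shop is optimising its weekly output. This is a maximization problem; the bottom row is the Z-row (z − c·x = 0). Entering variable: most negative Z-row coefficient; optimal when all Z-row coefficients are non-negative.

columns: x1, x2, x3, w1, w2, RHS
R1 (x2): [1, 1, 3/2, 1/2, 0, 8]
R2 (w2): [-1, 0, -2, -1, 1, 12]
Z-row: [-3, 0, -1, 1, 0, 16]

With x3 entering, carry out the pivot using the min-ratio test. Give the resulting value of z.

Ratio test on column x3 — row 1: 8/(3/2) = 16/3; row 2: entry -2 ≤ 0. Minimum is 16/3 at row 1 (x2 leaves); pivot element 3/2.
Pivot on row 1; the Z-row RHS becomes 16 − (-1)·(16/3) = 64/3.

64/3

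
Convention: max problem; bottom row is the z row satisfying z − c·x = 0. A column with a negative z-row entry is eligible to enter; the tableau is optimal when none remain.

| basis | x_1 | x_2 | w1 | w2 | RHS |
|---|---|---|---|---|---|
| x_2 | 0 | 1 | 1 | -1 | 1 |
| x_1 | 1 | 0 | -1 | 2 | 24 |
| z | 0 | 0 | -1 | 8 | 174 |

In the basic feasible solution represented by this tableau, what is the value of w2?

0

w2 is not in the basis, so in the current basic feasible solution w2 = 0.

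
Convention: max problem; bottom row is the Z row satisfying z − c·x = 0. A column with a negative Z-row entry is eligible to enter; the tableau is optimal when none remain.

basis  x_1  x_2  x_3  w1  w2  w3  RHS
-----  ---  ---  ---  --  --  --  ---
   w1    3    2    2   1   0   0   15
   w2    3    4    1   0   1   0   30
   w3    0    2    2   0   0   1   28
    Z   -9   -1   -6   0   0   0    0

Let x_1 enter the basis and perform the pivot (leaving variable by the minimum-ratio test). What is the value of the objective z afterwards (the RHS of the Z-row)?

Ratio test on column x_1 — row 1: 15/3 = 5; row 2: 30/3 = 10; row 3: entry 0 ≤ 0. Minimum is 5 at row 1 (w1 leaves); pivot element 3.
Pivot on row 1; the Z-row RHS becomes 0 − (-9)·5 = 45.

45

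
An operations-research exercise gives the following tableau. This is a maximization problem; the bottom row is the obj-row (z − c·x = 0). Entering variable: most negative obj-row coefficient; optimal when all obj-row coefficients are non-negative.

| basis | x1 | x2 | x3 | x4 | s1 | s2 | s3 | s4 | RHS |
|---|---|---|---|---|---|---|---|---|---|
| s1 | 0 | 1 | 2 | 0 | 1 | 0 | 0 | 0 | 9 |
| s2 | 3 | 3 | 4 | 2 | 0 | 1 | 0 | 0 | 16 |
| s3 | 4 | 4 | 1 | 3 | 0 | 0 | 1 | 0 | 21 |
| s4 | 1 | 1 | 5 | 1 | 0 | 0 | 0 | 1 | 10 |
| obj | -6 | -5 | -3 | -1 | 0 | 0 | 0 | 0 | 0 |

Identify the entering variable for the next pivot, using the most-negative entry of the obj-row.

x1

Negative obj-row entries: x1: -6, x2: -5, x3: -3, x4: -1.
The most negative is -6 in column x1, so x1 enters.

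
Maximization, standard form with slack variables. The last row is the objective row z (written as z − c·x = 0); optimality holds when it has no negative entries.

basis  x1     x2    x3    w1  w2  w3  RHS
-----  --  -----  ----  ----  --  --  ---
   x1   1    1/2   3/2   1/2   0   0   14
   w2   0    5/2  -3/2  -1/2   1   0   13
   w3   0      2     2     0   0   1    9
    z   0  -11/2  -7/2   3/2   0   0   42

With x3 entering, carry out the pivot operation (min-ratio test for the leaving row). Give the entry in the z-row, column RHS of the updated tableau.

231/4

Ratio test on column x3 — row 1: 14/(3/2) = 28/3; row 2: entry -3/2 ≤ 0; row 3: 9/2 = 9/2. Minimum is 9/2 at row 3 (w3 leaves); pivot element 2.
Divide row 3 by 2; eliminate column x3 from the other rows.
z-row update in column RHS: 42 − (-7/2)·(9/2) = 231/4.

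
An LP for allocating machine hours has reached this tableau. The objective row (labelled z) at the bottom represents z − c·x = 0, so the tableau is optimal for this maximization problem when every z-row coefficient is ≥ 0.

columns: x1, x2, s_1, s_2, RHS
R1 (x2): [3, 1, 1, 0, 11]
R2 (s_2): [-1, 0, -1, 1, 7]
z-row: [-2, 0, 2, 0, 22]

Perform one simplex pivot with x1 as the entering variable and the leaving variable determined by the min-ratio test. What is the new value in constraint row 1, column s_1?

1/3

Ratio test on column x1 — row 1: 11/3 = 11/3; row 2: entry -1 ≤ 0. Minimum is 11/3 at row 1 (x2 leaves); pivot element 3.
Divide row 1 by 3; eliminate column x1 from the other rows.
In the new row 1, the s_1 entry is the old entry divided by the pivot: 1/3 = 1/3.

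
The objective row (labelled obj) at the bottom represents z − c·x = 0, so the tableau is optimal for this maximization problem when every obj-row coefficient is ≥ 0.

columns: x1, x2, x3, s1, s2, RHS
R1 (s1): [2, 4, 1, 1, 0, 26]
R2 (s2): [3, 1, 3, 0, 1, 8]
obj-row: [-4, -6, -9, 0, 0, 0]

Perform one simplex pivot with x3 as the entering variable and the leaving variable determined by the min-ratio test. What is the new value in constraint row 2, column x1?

1

Ratio test on column x3 — row 1: 26/1 = 26; row 2: 8/3 = 8/3. Minimum is 8/3 at row 2 (s2 leaves); pivot element 3.
Divide row 2 by 3; eliminate column x3 from the other rows.
In the new row 2, the x1 entry is the old entry divided by the pivot: 3/3 = 1.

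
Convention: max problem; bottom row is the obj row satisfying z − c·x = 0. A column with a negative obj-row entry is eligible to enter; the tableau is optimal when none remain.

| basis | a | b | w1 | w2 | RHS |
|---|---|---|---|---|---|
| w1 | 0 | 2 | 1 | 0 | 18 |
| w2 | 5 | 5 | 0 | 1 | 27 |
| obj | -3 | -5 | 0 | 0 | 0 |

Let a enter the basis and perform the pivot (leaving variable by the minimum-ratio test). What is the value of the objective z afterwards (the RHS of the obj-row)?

Ratio test on column a — row 1: entry 0 ≤ 0; row 2: 27/5 = 27/5. Minimum is 27/5 at row 2 (w2 leaves); pivot element 5.
Pivot on row 2; the obj-row RHS becomes 0 − (-3)·(27/5) = 81/5.

81/5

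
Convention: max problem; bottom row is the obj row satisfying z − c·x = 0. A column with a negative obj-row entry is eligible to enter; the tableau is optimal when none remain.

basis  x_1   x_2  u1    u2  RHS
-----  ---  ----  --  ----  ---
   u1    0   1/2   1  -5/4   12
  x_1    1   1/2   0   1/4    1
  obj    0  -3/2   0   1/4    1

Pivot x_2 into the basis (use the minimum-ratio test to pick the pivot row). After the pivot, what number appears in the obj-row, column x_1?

3

Ratio test on column x_2 — row 1: 12/(1/2) = 24; row 2: 1/(1/2) = 2. Minimum is 2 at row 2 (x_1 leaves); pivot element 1/2.
Divide row 2 by 1/2; eliminate column x_2 from the other rows.
obj-row update in column x_1: 0 − (-3/2)·2 = 3.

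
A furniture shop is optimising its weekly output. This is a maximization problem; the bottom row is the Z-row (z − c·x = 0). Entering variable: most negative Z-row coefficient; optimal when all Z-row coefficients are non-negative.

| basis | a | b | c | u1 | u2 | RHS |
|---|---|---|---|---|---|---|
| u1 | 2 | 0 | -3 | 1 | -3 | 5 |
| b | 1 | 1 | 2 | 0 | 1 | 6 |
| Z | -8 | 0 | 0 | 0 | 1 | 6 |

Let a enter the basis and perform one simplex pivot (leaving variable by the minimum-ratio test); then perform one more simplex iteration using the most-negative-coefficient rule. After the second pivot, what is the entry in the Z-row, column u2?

-17/7

Ratio test on column a — row 1: 5/2 = 5/2; row 2: 6/1 = 6. Minimum is 5/2 at row 1 (u1 leaves); pivot element 2.
Divide row 1 by 2; eliminate column a from the other rows.
Second iteration: most negative Z-row entry is -12 in column c, so c enters.
Ratio test on column c — row 1: entry -3/2 ≤ 0; row 2: (7/2)/(7/2) = 1. Minimum is 1 at row 2 (b leaves); pivot element 7/2.
Divide row 2 by 7/2; eliminate column c from the other rows.
After both pivots, the entry at the Z-row, column u2 is -17/7.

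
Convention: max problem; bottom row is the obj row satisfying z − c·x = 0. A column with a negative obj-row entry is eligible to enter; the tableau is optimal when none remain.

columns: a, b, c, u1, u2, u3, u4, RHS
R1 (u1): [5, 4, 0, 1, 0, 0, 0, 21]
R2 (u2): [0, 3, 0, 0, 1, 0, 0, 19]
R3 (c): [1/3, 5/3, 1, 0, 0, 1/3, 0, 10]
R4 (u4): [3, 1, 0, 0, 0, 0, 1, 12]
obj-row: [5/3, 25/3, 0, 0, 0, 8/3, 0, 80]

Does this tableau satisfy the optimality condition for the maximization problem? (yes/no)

yes

Every obj-row coefficient is ≥ 0, so the tableau is optimal.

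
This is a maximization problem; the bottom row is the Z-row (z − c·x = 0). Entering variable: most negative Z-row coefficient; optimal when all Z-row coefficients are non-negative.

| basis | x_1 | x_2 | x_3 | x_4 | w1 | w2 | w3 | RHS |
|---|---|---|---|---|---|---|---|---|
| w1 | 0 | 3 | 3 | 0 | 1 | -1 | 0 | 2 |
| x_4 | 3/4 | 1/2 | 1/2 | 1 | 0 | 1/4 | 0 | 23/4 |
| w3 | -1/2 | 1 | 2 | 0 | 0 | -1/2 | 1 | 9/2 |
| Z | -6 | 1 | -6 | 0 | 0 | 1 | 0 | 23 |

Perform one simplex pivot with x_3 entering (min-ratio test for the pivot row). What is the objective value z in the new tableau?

Ratio test on column x_3 — row 1: 2/3 = 2/3; row 2: (23/4)/(1/2) = 23/2; row 3: (9/2)/2 = 9/4. Minimum is 2/3 at row 1 (w1 leaves); pivot element 3.
Pivot on row 1; the Z-row RHS becomes 23 − (-6)·(2/3) = 27.

27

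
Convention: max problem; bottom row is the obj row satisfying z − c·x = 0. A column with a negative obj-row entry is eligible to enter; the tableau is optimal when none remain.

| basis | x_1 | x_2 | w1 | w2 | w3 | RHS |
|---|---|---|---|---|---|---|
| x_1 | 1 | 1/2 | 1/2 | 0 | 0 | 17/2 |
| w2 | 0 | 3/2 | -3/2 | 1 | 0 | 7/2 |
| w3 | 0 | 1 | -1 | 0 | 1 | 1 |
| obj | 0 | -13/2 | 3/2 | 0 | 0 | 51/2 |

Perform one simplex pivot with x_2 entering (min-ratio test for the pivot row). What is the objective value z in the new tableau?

32

Ratio test on column x_2 — row 1: (17/2)/(1/2) = 17; row 2: (7/2)/(3/2) = 7/3; row 3: 1/1 = 1. Minimum is 1 at row 3 (w3 leaves); pivot element 1.
Pivot on row 3; the obj-row RHS becomes 51/2 − (-13/2)·1 = 32.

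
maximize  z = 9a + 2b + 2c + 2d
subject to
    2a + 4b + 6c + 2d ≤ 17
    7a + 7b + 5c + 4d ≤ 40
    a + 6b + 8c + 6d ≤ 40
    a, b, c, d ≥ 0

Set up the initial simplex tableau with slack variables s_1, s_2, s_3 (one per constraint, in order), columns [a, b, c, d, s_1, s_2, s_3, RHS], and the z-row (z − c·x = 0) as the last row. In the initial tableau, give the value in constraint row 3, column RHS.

40

The RHS of constraint 3 is b_3 = 40.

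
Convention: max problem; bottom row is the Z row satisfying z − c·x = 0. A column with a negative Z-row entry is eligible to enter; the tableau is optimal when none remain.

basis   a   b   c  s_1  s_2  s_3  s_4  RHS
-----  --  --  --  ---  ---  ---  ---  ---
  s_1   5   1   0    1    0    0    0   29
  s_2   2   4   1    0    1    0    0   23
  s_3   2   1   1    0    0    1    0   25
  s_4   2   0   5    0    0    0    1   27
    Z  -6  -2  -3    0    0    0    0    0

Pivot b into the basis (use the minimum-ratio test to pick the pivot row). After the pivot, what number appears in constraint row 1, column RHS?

93/4

Ratio test on column b — row 1: 29/1 = 29; row 2: 23/4 = 23/4; row 3: 25/1 = 25; row 4: entry 0 ≤ 0. Minimum is 23/4 at row 2 (s_2 leaves); pivot element 4.
Divide row 2 by 4; eliminate column b from the other rows.
Row 1 update in column RHS: 29 − 1·(23/4) = 93/4.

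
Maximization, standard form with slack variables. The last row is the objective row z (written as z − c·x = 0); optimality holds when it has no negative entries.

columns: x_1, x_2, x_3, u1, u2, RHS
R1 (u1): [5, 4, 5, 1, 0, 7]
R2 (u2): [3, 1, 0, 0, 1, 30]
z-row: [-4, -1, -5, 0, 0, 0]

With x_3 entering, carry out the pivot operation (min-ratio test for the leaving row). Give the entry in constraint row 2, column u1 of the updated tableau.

Ratio test on column x_3 — row 1: 7/5 = 7/5; row 2: entry 0 ≤ 0. Minimum is 7/5 at row 1 (u1 leaves); pivot element 5.
Divide row 1 by 5; eliminate column x_3 from the other rows.
Row 2 update in column u1: 0 − 0·(1/5) = 0.

0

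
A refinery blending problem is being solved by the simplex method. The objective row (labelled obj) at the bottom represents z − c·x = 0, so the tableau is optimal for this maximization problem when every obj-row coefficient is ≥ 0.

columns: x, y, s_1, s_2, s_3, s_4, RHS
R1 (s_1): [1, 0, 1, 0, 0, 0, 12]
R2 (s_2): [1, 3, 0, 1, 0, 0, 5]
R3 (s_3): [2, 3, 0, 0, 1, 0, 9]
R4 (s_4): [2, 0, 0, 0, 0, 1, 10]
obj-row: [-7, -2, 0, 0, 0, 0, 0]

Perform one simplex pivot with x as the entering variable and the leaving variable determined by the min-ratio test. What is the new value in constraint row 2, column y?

Ratio test on column x — row 1: 12/1 = 12; row 2: 5/1 = 5; row 3: 9/2 = 9/2; row 4: 10/2 = 5. Minimum is 9/2 at row 3 (s_3 leaves); pivot element 2.
Divide row 3 by 2; eliminate column x from the other rows.
Row 2 update in column y: 3 − 1·(3/2) = 3/2.

3/2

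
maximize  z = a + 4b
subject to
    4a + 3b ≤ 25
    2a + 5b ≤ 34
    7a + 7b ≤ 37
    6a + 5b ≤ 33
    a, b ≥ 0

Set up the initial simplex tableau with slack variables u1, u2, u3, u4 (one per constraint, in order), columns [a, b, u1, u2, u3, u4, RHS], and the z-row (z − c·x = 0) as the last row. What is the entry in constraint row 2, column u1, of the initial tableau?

0

Slack u1 belongs to constraint 1; its column is the unit vector e_1, so the entry in row 2 is 0.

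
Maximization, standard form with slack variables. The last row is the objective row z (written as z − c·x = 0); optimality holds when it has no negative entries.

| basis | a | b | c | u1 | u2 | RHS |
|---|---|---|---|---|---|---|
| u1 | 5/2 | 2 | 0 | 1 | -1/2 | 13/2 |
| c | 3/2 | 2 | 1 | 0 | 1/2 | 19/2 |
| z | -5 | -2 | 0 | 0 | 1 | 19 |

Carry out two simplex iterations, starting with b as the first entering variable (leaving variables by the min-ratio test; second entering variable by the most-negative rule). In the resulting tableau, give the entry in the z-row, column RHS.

Ratio test on column b — row 1: (13/2)/2 = 13/4; row 2: (19/2)/2 = 19/4. Minimum is 13/4 at row 1 (u1 leaves); pivot element 2.
Divide row 1 by 2; eliminate column b from the other rows.
Second iteration: most negative z-row entry is -5/2 in column a, so a enters.
Ratio test on column a — row 1: (13/4)/(5/4) = 13/5; row 2: entry -1 ≤ 0. Minimum is 13/5 at row 1 (b leaves); pivot element 5/4.
Divide row 1 by 5/4; eliminate column a from the other rows.
After both pivots, the entry at the z-row, column RHS is 32.

32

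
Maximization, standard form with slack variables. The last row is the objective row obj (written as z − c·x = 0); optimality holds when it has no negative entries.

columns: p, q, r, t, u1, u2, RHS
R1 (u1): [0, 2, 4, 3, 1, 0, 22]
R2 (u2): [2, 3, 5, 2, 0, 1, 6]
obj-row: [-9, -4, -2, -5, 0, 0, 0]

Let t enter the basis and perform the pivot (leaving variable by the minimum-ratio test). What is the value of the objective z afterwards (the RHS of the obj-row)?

Ratio test on column t — row 1: 22/3 = 22/3; row 2: 6/2 = 3. Minimum is 3 at row 2 (u2 leaves); pivot element 2.
Pivot on row 2; the obj-row RHS becomes 0 − (-5)·3 = 15.

15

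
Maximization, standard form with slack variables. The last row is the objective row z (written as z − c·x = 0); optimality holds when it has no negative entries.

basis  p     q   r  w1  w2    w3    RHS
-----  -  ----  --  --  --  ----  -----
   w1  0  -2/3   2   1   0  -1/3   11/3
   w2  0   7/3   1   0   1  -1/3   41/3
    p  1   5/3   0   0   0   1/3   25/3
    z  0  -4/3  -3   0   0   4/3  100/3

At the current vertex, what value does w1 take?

w1 is basic (row 1); its value is the RHS of that row, 11/3.

11/3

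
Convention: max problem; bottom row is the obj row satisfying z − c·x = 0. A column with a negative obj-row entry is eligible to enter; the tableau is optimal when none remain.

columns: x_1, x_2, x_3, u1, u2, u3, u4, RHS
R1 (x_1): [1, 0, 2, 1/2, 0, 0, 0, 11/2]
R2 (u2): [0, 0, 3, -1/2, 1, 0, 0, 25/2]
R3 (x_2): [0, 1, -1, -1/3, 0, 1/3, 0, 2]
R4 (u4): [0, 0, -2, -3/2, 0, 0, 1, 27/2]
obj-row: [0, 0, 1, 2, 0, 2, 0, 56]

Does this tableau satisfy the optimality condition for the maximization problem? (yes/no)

yes

Every obj-row coefficient is ≥ 0, so the tableau is optimal.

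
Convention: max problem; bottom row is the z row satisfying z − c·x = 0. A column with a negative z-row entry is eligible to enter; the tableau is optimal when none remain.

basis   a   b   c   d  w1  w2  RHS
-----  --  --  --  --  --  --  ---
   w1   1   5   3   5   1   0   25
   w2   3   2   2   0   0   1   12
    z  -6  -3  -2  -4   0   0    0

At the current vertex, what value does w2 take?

12

w2 is basic (row 2); its value is the RHS of that row, 12.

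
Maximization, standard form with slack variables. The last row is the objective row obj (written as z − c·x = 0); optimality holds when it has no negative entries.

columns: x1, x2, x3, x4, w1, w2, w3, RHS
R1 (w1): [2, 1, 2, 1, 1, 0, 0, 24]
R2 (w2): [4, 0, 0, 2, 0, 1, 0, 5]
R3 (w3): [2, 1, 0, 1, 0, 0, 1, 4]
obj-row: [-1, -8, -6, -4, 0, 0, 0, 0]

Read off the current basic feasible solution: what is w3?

4

w3 is basic (row 3); its value is the RHS of that row, 4.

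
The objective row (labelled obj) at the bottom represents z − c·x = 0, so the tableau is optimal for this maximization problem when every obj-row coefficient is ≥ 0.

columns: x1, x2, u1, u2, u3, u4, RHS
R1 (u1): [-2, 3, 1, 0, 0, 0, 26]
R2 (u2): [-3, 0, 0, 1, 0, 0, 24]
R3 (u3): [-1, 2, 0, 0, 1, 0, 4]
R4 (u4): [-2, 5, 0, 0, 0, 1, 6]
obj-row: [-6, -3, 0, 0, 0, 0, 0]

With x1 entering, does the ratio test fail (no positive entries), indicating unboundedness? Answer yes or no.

Every constraint-row entry in column x1 is ≤ 0, so increasing x1 is unbounded.

yes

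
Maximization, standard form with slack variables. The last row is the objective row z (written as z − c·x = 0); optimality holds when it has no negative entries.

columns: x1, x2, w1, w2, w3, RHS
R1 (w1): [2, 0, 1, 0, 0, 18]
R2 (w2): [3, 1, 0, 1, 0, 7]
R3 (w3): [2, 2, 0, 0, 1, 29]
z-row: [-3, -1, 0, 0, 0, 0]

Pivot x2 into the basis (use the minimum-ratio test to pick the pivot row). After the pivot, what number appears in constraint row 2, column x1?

Ratio test on column x2 — row 1: entry 0 ≤ 0; row 2: 7/1 = 7; row 3: 29/2 = 29/2. Minimum is 7 at row 2 (w2 leaves); pivot element 1.
Divide row 2 by 1; eliminate column x2 from the other rows.
In the new row 2, the x1 entry is the old entry divided by the pivot: 3/1 = 3.

3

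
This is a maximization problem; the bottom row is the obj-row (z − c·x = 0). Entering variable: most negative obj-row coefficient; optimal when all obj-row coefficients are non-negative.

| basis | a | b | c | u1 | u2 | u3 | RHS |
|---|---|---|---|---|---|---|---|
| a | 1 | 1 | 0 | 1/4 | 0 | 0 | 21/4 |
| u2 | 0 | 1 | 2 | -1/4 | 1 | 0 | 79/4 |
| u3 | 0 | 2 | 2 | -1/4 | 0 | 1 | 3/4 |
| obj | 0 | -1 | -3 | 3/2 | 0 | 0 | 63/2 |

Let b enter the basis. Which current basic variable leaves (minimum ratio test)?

Column b entries and ratios — a: (21/4)/1 = 21/4; u2: (79/4)/1 = 79/4; u3: (3/4)/2 = 3/8.
Smallest ratio is 3/8 in the row of u3, so u3 leaves.

u3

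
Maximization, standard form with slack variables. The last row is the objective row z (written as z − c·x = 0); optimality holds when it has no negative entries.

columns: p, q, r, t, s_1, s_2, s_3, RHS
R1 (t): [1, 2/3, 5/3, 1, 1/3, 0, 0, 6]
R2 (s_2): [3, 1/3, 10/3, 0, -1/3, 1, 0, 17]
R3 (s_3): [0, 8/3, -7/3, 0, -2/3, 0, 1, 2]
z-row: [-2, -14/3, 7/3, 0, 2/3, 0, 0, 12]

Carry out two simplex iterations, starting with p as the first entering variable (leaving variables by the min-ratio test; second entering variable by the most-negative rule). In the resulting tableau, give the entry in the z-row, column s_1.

Ratio test on column p — row 1: 6/1 = 6; row 2: 17/3 = 17/3; row 3: entry 0 ≤ 0. Minimum is 17/3 at row 2 (s_2 leaves); pivot element 3.
Divide row 2 by 3; eliminate column p from the other rows.
Second iteration: most negative z-row entry is -40/9 in column q, so q enters.
Ratio test on column q — row 1: (1/3)/(5/9) = 3/5; row 2: (17/3)/(1/9) = 51; row 3: 2/(8/3) = 3/4. Minimum is 3/5 at row 1 (t leaves); pivot element 5/9.
Divide row 1 by 5/9; eliminate column q from the other rows.
After both pivots, the entry at the z-row, column s_1 is 4.

4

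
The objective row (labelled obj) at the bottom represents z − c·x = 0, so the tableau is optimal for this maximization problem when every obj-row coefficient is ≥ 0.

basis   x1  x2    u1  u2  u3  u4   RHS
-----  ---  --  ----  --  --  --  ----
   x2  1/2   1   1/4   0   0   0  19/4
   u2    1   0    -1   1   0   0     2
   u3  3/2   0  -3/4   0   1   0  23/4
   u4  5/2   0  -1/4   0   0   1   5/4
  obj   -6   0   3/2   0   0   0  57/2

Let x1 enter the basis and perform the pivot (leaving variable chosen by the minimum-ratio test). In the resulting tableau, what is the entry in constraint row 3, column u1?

-3/5

Ratio test on column x1 — row 1: (19/4)/(1/2) = 19/2; row 2: 2/1 = 2; row 3: (23/4)/(3/2) = 23/6; row 4: (5/4)/(5/2) = 1/2. Minimum is 1/2 at row 4 (u4 leaves); pivot element 5/2.
Divide row 4 by 5/2; eliminate column x1 from the other rows.
Row 3 update in column u1: -3/4 − (3/2)·(-1/10) = -3/5.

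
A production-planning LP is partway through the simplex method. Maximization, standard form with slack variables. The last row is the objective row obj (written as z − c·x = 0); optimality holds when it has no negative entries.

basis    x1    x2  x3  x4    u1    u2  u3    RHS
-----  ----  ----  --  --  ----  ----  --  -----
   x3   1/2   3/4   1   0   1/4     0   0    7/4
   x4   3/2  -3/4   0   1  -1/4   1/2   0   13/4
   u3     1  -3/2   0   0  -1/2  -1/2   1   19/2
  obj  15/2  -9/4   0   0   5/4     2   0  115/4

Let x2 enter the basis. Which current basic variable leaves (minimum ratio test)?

x3

Column x2 entries and ratios — x3: (7/4)/(3/4) = 7/3; x4: -3/4 ≤ 0, skip; u3: -3/2 ≤ 0, skip.
Smallest ratio is 7/3 in the row of x3, so x3 leaves.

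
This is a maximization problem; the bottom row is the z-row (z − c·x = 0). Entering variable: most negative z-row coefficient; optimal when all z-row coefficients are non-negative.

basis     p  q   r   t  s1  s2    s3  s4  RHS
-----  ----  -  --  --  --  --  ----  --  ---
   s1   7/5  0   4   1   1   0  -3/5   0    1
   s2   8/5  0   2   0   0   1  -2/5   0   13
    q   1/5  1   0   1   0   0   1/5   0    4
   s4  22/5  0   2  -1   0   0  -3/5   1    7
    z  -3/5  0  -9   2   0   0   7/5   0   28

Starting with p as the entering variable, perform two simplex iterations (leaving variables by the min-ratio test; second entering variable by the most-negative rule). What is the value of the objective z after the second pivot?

121/4

Ratio test on column p — row 1: 1/(7/5) = 5/7; row 2: 13/(8/5) = 65/8; row 3: 4/(1/5) = 20; row 4: 7/(22/5) = 35/22. Minimum is 5/7 at row 1 (s1 leaves); pivot element 7/5.
Pivot on row 1; the z-row RHS becomes 28 − (-3/5)·(5/7) = 199/7.
Next entering variable (most negative z-row entry -51/7): r.
Ratio test on column r — row 1: (5/7)/(20/7) = 1/4; row 2: entry -18/7 ≤ 0; row 3: entry -4/7 ≤ 0; row 4: entry -74/7 ≤ 0. Minimum is 1/4 at row 1 (p leaves); pivot element 20/7.
After the second pivot the z-row RHS is 199/7 − (-51/7)·(1/4) = 121/4.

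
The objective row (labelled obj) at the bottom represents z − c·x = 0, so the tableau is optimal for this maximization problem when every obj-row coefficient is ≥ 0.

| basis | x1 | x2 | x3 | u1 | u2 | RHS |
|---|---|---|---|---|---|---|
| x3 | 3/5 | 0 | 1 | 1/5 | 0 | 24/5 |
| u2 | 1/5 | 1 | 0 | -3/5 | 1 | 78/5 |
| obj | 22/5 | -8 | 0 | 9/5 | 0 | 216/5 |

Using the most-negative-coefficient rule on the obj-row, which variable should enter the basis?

x2

Negative obj-row entries: x2: -8.
The most negative is -8 in column x2, so x2 enters.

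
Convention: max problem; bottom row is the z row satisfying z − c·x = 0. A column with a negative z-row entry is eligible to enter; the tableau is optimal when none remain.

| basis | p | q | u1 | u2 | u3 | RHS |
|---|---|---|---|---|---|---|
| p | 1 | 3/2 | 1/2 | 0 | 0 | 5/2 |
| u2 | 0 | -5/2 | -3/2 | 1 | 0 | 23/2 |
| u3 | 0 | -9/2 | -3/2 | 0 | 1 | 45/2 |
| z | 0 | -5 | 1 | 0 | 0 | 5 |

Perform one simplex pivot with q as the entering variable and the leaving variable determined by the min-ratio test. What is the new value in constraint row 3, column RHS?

Ratio test on column q — row 1: (5/2)/(3/2) = 5/3; row 2: entry -5/2 ≤ 0; row 3: entry -9/2 ≤ 0. Minimum is 5/3 at row 1 (p leaves); pivot element 3/2.
Divide row 1 by 3/2; eliminate column q from the other rows.
Row 3 update in column RHS: 45/2 − (-9/2)·(5/3) = 30.

30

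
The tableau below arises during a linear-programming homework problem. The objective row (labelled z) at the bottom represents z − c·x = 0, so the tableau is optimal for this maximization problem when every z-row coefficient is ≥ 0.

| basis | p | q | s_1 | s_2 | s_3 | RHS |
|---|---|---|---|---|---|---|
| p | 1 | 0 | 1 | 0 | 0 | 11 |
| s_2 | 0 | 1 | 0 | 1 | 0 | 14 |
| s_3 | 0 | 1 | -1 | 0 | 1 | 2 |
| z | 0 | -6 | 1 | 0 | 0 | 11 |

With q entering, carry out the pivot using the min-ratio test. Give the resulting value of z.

Ratio test on column q — row 1: entry 0 ≤ 0; row 2: 14/1 = 14; row 3: 2/1 = 2. Minimum is 2 at row 3 (s_3 leaves); pivot element 1.
Pivot on row 3; the z-row RHS becomes 11 − (-6)·2 = 23.

23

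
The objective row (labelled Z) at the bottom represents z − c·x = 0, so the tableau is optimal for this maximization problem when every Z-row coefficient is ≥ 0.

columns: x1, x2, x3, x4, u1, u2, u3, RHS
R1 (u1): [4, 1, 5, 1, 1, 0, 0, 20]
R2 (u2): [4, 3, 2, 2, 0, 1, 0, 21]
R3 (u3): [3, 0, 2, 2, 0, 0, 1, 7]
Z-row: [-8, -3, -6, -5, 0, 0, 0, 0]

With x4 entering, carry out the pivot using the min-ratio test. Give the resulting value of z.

35/2

Ratio test on column x4 — row 1: 20/1 = 20; row 2: 21/2 = 21/2; row 3: 7/2 = 7/2. Minimum is 7/2 at row 3 (u3 leaves); pivot element 2.
Pivot on row 3; the Z-row RHS becomes 0 − (-5)·(7/2) = 35/2.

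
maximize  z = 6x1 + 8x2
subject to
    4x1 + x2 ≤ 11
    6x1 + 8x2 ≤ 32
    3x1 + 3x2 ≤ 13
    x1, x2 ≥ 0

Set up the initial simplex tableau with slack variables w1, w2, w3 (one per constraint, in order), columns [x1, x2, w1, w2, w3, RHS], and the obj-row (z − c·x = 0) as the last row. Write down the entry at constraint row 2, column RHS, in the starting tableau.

The RHS of constraint 2 is b_2 = 32.

32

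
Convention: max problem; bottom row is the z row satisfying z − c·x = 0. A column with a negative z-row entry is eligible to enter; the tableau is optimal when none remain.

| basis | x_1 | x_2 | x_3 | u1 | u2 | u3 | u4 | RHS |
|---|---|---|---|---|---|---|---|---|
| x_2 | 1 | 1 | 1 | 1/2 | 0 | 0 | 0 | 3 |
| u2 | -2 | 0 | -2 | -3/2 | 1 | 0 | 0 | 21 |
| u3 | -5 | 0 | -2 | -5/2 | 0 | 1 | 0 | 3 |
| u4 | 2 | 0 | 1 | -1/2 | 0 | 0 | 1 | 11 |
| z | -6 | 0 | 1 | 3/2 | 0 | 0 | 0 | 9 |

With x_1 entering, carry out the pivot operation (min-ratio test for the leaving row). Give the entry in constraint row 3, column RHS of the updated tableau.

18

Ratio test on column x_1 — row 1: 3/1 = 3; row 2: entry -2 ≤ 0; row 3: entry -5 ≤ 0; row 4: 11/2 = 11/2. Minimum is 3 at row 1 (x_2 leaves); pivot element 1.
Divide row 1 by 1; eliminate column x_1 from the other rows.
Row 3 update in column RHS: 3 − (-5)·3 = 18.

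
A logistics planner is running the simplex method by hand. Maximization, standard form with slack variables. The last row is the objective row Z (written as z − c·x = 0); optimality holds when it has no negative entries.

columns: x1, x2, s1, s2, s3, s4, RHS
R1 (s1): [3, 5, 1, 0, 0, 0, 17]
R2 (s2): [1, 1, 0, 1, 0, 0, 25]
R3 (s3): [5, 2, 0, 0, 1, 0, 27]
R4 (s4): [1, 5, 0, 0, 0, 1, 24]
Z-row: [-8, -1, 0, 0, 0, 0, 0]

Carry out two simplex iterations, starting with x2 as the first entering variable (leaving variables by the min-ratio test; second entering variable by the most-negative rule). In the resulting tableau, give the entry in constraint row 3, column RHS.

101/19

Ratio test on column x2 — row 1: 17/5 = 17/5; row 2: 25/1 = 25; row 3: 27/2 = 27/2; row 4: 24/5 = 24/5. Minimum is 17/5 at row 1 (s1 leaves); pivot element 5.
Divide row 1 by 5; eliminate column x2 from the other rows.
Second iteration: most negative Z-row entry is -37/5 in column x1, so x1 enters.
Ratio test on column x1 — row 1: (17/5)/(3/5) = 17/3; row 2: (108/5)/(2/5) = 54; row 3: (101/5)/(19/5) = 101/19; row 4: entry -2 ≤ 0. Minimum is 101/19 at row 3 (s3 leaves); pivot element 19/5.
Divide row 3 by 19/5; eliminate column x1 from the other rows.
After both pivots, the entry at constraint row 3, column RHS is 101/19.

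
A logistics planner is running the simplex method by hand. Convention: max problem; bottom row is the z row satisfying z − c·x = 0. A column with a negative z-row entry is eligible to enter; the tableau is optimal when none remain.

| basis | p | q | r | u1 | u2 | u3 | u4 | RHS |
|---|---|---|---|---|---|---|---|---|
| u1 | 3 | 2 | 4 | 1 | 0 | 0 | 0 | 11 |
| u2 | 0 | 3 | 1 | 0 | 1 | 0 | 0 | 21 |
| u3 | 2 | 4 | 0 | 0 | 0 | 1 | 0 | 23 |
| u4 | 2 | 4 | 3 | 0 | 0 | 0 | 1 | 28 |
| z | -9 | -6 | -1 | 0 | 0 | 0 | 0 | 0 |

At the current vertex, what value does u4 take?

28

u4 is basic (row 4); its value is the RHS of that row, 28.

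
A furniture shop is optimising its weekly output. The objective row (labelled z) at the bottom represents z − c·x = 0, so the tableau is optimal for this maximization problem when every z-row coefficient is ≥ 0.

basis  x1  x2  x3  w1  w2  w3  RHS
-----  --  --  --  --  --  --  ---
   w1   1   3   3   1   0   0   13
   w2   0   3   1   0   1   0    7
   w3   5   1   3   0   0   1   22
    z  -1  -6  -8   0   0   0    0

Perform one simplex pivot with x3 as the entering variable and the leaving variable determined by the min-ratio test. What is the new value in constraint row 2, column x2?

Ratio test on column x3 — row 1: 13/3 = 13/3; row 2: 7/1 = 7; row 3: 22/3 = 22/3. Minimum is 13/3 at row 1 (w1 leaves); pivot element 3.
Divide row 1 by 3; eliminate column x3 from the other rows.
Row 2 update in column x2: 3 − 1·1 = 2.

2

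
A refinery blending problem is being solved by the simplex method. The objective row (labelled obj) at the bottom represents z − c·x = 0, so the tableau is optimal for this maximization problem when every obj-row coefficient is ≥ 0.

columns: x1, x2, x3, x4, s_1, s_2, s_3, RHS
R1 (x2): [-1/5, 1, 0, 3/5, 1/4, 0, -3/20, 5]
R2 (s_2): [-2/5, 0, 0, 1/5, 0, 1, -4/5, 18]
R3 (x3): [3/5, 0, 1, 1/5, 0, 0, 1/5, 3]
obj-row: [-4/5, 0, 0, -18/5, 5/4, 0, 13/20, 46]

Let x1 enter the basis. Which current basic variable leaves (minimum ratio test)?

Column x1 entries and ratios — x2: -1/5 ≤ 0, skip; s_2: -2/5 ≤ 0, skip; x3: 3/(3/5) = 5.
Smallest ratio is 5 in the row of x3, so x3 leaves.

x3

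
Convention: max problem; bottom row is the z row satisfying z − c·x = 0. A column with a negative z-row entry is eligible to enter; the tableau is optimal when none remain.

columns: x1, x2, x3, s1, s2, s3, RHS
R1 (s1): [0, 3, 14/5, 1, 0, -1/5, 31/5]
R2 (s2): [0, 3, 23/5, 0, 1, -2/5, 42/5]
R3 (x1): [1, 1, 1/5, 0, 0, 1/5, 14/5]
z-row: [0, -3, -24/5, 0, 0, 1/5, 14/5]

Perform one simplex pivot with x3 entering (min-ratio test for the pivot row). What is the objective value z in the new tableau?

266/23

Ratio test on column x3 — row 1: (31/5)/(14/5) = 31/14; row 2: (42/5)/(23/5) = 42/23; row 3: (14/5)/(1/5) = 14. Minimum is 42/23 at row 2 (s2 leaves); pivot element 23/5.
Pivot on row 2; the z-row RHS becomes 14/5 − (-24/5)·(42/23) = 266/23.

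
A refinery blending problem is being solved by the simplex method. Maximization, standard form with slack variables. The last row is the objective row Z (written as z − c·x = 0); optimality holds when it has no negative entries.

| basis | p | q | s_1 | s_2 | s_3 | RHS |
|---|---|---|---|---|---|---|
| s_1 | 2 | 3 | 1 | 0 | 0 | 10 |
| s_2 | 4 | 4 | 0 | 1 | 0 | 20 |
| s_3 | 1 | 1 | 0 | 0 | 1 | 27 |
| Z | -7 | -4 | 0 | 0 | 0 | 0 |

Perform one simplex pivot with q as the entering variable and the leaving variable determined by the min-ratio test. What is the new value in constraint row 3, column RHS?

Ratio test on column q — row 1: 10/3 = 10/3; row 2: 20/4 = 5; row 3: 27/1 = 27. Minimum is 10/3 at row 1 (s_1 leaves); pivot element 3.
Divide row 1 by 3; eliminate column q from the other rows.
Row 3 update in column RHS: 27 − 1·(10/3) = 71/3.

71/3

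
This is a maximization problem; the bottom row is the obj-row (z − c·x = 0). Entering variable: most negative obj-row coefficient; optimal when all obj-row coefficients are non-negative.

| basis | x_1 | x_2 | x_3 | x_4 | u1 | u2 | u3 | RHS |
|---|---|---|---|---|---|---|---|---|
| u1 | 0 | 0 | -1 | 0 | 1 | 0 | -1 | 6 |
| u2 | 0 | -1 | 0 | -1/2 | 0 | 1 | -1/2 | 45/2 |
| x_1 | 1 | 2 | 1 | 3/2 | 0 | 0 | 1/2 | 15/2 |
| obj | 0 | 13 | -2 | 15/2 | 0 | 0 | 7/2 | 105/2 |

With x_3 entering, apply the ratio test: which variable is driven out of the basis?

x_1

Column x_3 entries and ratios — u1: -1 ≤ 0, skip; u2: 0 ≤ 0, skip; x_1: (15/2)/1 = 15/2.
Smallest ratio is 15/2 in the row of x_1, so x_1 leaves.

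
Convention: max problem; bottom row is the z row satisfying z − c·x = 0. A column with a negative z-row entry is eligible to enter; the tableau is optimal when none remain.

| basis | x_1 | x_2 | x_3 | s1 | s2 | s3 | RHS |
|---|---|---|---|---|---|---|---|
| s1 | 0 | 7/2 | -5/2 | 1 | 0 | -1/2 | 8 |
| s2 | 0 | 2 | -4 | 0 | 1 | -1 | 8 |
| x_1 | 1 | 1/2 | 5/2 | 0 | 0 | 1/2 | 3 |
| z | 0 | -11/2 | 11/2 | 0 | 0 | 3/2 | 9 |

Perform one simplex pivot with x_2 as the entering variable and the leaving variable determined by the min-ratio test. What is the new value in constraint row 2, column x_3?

-18/7

Ratio test on column x_2 — row 1: 8/(7/2) = 16/7; row 2: 8/2 = 4; row 3: 3/(1/2) = 6. Minimum is 16/7 at row 1 (s1 leaves); pivot element 7/2.
Divide row 1 by 7/2; eliminate column x_2 from the other rows.
Row 2 update in column x_3: -4 − 2·(-5/7) = -18/7.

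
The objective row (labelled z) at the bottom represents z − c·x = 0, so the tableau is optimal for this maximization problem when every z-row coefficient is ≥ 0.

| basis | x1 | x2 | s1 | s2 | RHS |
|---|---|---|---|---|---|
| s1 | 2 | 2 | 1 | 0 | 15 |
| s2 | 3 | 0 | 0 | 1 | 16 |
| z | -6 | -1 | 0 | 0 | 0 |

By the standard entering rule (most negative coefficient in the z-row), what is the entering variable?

Negative z-row entries: x1: -6, x2: -1.
The most negative is -6 in column x1, so x1 enters.

x1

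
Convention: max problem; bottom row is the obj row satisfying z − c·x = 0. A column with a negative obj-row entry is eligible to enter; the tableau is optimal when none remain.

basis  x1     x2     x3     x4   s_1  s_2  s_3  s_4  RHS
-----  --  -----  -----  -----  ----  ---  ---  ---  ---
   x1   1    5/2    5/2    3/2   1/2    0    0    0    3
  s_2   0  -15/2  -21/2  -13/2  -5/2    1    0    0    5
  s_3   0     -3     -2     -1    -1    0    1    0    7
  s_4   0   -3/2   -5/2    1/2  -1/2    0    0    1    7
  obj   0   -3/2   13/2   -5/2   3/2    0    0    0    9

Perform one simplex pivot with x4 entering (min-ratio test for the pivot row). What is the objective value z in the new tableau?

14

Ratio test on column x4 — row 1: 3/(3/2) = 2; row 2: entry -13/2 ≤ 0; row 3: entry -1 ≤ 0; row 4: 7/(1/2) = 14. Minimum is 2 at row 1 (x1 leaves); pivot element 3/2.
Pivot on row 1; the obj-row RHS becomes 9 − (-5/2)·2 = 14.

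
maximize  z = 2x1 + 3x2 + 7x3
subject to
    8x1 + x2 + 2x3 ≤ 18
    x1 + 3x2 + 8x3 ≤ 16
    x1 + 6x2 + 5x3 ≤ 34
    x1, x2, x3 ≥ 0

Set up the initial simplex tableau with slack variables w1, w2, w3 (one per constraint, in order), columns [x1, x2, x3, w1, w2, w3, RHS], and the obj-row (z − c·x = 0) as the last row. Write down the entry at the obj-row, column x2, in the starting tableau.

-3

The obj-row carries the negated objective coefficients: the x2 entry is -3.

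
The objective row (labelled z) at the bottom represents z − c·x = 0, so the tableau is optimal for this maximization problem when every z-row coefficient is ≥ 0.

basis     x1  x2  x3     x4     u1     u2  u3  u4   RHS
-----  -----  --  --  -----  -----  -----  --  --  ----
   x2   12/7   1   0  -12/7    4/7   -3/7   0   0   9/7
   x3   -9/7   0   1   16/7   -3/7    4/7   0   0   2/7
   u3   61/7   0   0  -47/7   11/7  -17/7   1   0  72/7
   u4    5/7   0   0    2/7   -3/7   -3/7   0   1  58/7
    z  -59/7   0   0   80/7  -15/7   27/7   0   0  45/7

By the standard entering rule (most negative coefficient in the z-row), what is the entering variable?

Negative z-row entries: x1: -59/7, u1: -15/7.
The most negative is -59/7 in column x1, so x1 enters.

x1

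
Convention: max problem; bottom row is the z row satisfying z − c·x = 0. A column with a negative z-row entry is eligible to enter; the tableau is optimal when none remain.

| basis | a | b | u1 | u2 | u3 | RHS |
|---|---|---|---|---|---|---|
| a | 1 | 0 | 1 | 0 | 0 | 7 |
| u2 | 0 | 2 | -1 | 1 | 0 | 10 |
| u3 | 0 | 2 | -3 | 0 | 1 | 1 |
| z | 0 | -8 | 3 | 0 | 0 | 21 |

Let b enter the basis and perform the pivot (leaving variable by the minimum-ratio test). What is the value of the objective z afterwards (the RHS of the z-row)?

25

Ratio test on column b — row 1: entry 0 ≤ 0; row 2: 10/2 = 5; row 3: 1/2 = 1/2. Minimum is 1/2 at row 3 (u3 leaves); pivot element 2.
Pivot on row 3; the z-row RHS becomes 21 − (-8)·(1/2) = 25.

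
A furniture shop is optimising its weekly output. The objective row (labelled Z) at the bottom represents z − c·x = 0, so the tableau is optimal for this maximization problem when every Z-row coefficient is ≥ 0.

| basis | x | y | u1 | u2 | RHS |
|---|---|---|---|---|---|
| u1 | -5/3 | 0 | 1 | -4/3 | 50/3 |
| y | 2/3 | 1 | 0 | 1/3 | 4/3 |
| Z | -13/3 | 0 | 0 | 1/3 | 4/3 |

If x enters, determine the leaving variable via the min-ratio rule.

Column x entries and ratios — u1: -5/3 ≤ 0, skip; y: (4/3)/(2/3) = 2.
Smallest ratio is 2 in the row of y, so y leaves.

y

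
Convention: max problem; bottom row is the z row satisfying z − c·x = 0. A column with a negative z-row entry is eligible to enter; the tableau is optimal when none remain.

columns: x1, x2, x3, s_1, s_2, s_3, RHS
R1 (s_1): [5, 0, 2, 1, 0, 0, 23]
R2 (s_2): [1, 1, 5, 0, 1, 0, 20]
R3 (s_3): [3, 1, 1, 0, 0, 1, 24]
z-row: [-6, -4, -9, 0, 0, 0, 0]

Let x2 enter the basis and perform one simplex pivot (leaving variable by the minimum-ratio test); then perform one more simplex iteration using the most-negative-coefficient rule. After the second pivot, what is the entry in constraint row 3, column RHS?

2

Ratio test on column x2 — row 1: entry 0 ≤ 0; row 2: 20/1 = 20; row 3: 24/1 = 24. Minimum is 20 at row 2 (s_2 leaves); pivot element 1.
Divide row 2 by 1; eliminate column x2 from the other rows.
Second iteration: most negative z-row entry is -2 in column x1, so x1 enters.
Ratio test on column x1 — row 1: 23/5 = 23/5; row 2: 20/1 = 20; row 3: 4/2 = 2. Minimum is 2 at row 3 (s_3 leaves); pivot element 2.
Divide row 3 by 2; eliminate column x1 from the other rows.
After both pivots, the entry at constraint row 3, column RHS is 2.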